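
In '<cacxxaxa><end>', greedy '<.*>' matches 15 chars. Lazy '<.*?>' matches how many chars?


Greedy '<.*>' tries to match as MUCH as possible.
Lazy '<.*?>' tries to match as LITTLE as possible.

String: '<cacxxaxa><end>'
Greedy '<.*>' starts at first '<' and extends to the LAST '>': '<cacxxaxa><end>' (15 chars)
Lazy '<.*?>' starts at first '<' and stops at the FIRST '>': '<cacxxaxa>' (10 chars)

10


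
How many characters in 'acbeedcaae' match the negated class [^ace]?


Negated class [^ace] matches any char NOT in {a, c, e}
Scanning 'acbeedcaae':
  pos 0: 'a' -> no (excluded)
  pos 1: 'c' -> no (excluded)
  pos 2: 'b' -> MATCH
  pos 3: 'e' -> no (excluded)
  pos 4: 'e' -> no (excluded)
  pos 5: 'd' -> MATCH
  pos 6: 'c' -> no (excluded)
  pos 7: 'a' -> no (excluded)
  pos 8: 'a' -> no (excluded)
  pos 9: 'e' -> no (excluded)
Total matches: 2

2


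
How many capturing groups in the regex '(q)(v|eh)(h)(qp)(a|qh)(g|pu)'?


To count capturing groups, count each '(' that starts a group.
Pattern: '(q)(v|eh)(h)(qp)(a|qh)(g|pu)'
Walking through the pattern:
  Position 0: '(' -> group #1
  Position 3: '(' -> group #2
  Position 9: '(' -> group #3
  Position 12: '(' -> group #4
  Position 16: '(' -> group #5
  Position 22: '(' -> group #6
Total capturing groups: 6

6


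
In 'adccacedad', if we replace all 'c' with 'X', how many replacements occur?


re.sub('c', 'X', text) replaces every occurrence of 'c' with 'X'.
Text: 'adccacedad'
Scanning for 'c':
  pos 2: 'c' -> replacement #1
  pos 3: 'c' -> replacement #2
  pos 5: 'c' -> replacement #3
Total replacements: 3

3


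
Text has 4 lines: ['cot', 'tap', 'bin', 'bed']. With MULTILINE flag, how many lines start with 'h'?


With MULTILINE flag, ^ matches the start of each line.
Lines: ['cot', 'tap', 'bin', 'bed']
Checking which lines start with 'h':
  Line 1: 'cot' -> no
  Line 2: 'tap' -> no
  Line 3: 'bin' -> no
  Line 4: 'bed' -> no
Matching lines: []
Count: 0

0


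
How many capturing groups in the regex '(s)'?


To count capturing groups, count each '(' that starts a group.
Pattern: '(s)'
Walking through the pattern:
  Position 0: '(' -> group #1
Total capturing groups: 1

1


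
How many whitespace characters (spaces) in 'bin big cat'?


\s matches whitespace characters (spaces, tabs, etc.).
Text: 'bin big cat'
This text has 3 words separated by spaces.
Number of spaces = number of words - 1 = 3 - 1 = 2

2


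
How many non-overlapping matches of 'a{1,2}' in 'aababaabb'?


Pattern 'a{1,2}' matches between 1 and 2 consecutive a's (greedy).
String: 'aababaabb'
Finding runs of a's and applying greedy matching:
  Run at pos 0: 'aa' (length 2)
  Run at pos 3: 'a' (length 1)
  Run at pos 5: 'aa' (length 2)
Matches: ['aa', 'a', 'aa']
Count: 3

3


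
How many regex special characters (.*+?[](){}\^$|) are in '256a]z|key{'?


Regex special characters are: . * + ? [ ] ( ) { } \ ^ $ |
Scanning '256a]z|key{':
  pos 4: ']' -> SPECIAL
  pos 6: '|' -> SPECIAL
  pos 10: '{' -> SPECIAL
Special chars found: [']', '|', '{']
Total: 3

3


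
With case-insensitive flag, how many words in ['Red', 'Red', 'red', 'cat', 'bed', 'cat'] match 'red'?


Case-insensitive matching: compare each word's lowercase form to 'red'.
  'Red' -> lower='red' -> MATCH
  'Red' -> lower='red' -> MATCH
  'red' -> lower='red' -> MATCH
  'cat' -> lower='cat' -> no
  'bed' -> lower='bed' -> no
  'cat' -> lower='cat' -> no
Matches: ['Red', 'Red', 'red']
Count: 3

3


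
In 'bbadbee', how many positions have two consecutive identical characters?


Looking for consecutive identical characters in 'bbadbee':
  pos 0-1: 'b' vs 'b' -> MATCH ('bb')
  pos 1-2: 'b' vs 'a' -> different
  pos 2-3: 'a' vs 'd' -> different
  pos 3-4: 'd' vs 'b' -> different
  pos 4-5: 'b' vs 'e' -> different
  pos 5-6: 'e' vs 'e' -> MATCH ('ee')
Consecutive identical pairs: ['bb', 'ee']
Count: 2

2


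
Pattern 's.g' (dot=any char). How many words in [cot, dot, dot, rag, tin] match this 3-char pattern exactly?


Pattern 's.g' means: starts with 's', any single char, ends with 'g'.
Checking each word (must be exactly 3 chars):
  'cot' (len=3): no
  'dot' (len=3): no
  'dot' (len=3): no
  'rag' (len=3): no
  'tin' (len=3): no
Matching words: []
Total: 0

0


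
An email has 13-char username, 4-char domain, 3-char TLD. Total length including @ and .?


An email address has format: username@domain.tld
Username length: 13
'@' character: 1
Domain length: 4
'.' character: 1
TLD length: 3
Total = 13 + 1 + 4 + 1 + 3 = 22

22


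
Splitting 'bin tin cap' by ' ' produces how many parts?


Splitting by ' ' breaks the string at each occurrence of the separator.
Text: 'bin tin cap'
Parts after split:
  Part 1: 'bin'
  Part 2: 'tin'
  Part 3: 'cap'
Total parts: 3

3


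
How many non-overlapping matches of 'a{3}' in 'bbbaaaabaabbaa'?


Pattern 'a{3}' matches exactly 3 consecutive a's (greedy, non-overlapping).
String: 'bbbaaaabaabbaa'
Scanning for runs of a's:
  Run at pos 3: 'aaaa' (length 4) -> 1 match(es)
  Run at pos 8: 'aa' (length 2) -> 0 match(es)
  Run at pos 12: 'aa' (length 2) -> 0 match(es)
Matches found: ['aaa']
Total: 1

1


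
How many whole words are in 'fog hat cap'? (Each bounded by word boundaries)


Word boundaries (\b) mark the start/end of each word.
Text: 'fog hat cap'
Splitting by whitespace:
  Word 1: 'fog'
  Word 2: 'hat'
  Word 3: 'cap'
Total whole words: 3

3


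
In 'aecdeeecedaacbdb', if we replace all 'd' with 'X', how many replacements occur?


re.sub('d', 'X', text) replaces every occurrence of 'd' with 'X'.
Text: 'aecdeeecedaacbdb'
Scanning for 'd':
  pos 3: 'd' -> replacement #1
  pos 9: 'd' -> replacement #2
  pos 14: 'd' -> replacement #3
Total replacements: 3

3


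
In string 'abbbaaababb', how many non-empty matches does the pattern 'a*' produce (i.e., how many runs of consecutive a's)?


Pattern 'a*' matches zero or more a's. We want non-empty runs of consecutive a's.
String: 'abbbaaababb'
Walking through the string to find runs of a's:
  Run 1: positions 0-0 -> 'a'
  Run 2: positions 4-6 -> 'aaa'
  Run 3: positions 8-8 -> 'a'
Non-empty runs found: ['a', 'aaa', 'a']
Count: 3

3


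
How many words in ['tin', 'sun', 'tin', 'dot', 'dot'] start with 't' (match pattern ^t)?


Pattern ^t anchors to start of word. Check which words begin with 't':
  'tin' -> MATCH (starts with 't')
  'sun' -> no
  'tin' -> MATCH (starts with 't')
  'dot' -> no
  'dot' -> no
Matching words: ['tin', 'tin']
Count: 2

2


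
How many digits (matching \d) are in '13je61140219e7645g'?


\d matches any digit 0-9.
Scanning '13je61140219e7645g':
  pos 0: '1' -> DIGIT
  pos 1: '3' -> DIGIT
  pos 4: '6' -> DIGIT
  pos 5: '1' -> DIGIT
  pos 6: '1' -> DIGIT
  pos 7: '4' -> DIGIT
  pos 8: '0' -> DIGIT
  pos 9: '2' -> DIGIT
  pos 10: '1' -> DIGIT
  pos 11: '9' -> DIGIT
  pos 13: '7' -> DIGIT
  pos 14: '6' -> DIGIT
  pos 15: '4' -> DIGIT
  pos 16: '5' -> DIGIT
Digits found: ['1', '3', '6', '1', '1', '4', '0', '2', '1', '9', '7', '6', '4', '5']
Total: 14

14


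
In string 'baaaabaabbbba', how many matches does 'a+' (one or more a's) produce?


Pattern 'a+' matches one or more consecutive a's.
String: 'baaaabaabbbba'
Scanning for runs of a:
  Match 1: 'aaaa' (length 4)
  Match 2: 'aa' (length 2)
  Match 3: 'a' (length 1)
Total matches: 3

3


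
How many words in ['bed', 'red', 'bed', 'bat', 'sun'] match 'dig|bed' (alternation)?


Alternation 'dig|bed' matches either 'dig' or 'bed'.
Checking each word:
  'bed' -> MATCH
  'red' -> no
  'bed' -> MATCH
  'bat' -> no
  'sun' -> no
Matches: ['bed', 'bed']
Count: 2

2


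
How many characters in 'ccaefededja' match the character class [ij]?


Character class [ij] matches any of: {i, j}
Scanning string 'ccaefededja' character by character:
  pos 0: 'c' -> no
  pos 1: 'c' -> no
  pos 2: 'a' -> no
  pos 3: 'e' -> no
  pos 4: 'f' -> no
  pos 5: 'e' -> no
  pos 6: 'd' -> no
  pos 7: 'e' -> no
  pos 8: 'd' -> no
  pos 9: 'j' -> MATCH
  pos 10: 'a' -> no
Total matches: 1

1


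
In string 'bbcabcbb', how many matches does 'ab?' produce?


Pattern 'ab?' matches 'a' optionally followed by 'b'.
String: 'bbcabcbb'
Scanning left to right for 'a' then checking next char:
  Match 1: 'ab' (a followed by b)
Total matches: 1

1


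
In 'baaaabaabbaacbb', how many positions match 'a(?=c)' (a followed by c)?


Lookahead 'a(?=c)' matches 'a' only when followed by 'c'.
String: 'baaaabaabbaacbb'
Checking each position where char is 'a':
  pos 1: 'a' -> no (next='a')
  pos 2: 'a' -> no (next='a')
  pos 3: 'a' -> no (next='a')
  pos 4: 'a' -> no (next='b')
  pos 6: 'a' -> no (next='a')
  pos 7: 'a' -> no (next='b')
  pos 10: 'a' -> no (next='a')
  pos 11: 'a' -> MATCH (next='c')
Matching positions: [11]
Count: 1

1


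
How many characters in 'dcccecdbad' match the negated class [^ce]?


Negated class [^ce] matches any char NOT in {c, e}
Scanning 'dcccecdbad':
  pos 0: 'd' -> MATCH
  pos 1: 'c' -> no (excluded)
  pos 2: 'c' -> no (excluded)
  pos 3: 'c' -> no (excluded)
  pos 4: 'e' -> no (excluded)
  pos 5: 'c' -> no (excluded)
  pos 6: 'd' -> MATCH
  pos 7: 'b' -> MATCH
  pos 8: 'a' -> MATCH
  pos 9: 'd' -> MATCH
Total matches: 5

5


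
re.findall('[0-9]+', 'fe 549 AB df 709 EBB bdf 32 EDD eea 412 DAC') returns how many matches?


Pattern '[0-9]+' finds one or more digits.
Text: 'fe 549 AB df 709 EBB bdf 32 EDD eea 412 DAC'
Scanning for matches:
  Match 1: '549'
  Match 2: '709'
  Match 3: '32'
  Match 4: '412'
Total matches: 4

4


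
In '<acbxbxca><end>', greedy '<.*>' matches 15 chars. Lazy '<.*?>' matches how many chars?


Greedy '<.*>' tries to match as MUCH as possible.
Lazy '<.*?>' tries to match as LITTLE as possible.

String: '<acbxbxca><end>'
Greedy '<.*>' starts at first '<' and extends to the LAST '>': '<acbxbxca><end>' (15 chars)
Lazy '<.*?>' starts at first '<' and stops at the FIRST '>': '<acbxbxca>' (10 chars)

10


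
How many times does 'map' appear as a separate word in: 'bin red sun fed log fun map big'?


Scanning each word for exact match 'map':
  Word 1: 'bin' -> no
  Word 2: 'red' -> no
  Word 3: 'sun' -> no
  Word 4: 'fed' -> no
  Word 5: 'log' -> no
  Word 6: 'fun' -> no
  Word 7: 'map' -> MATCH
  Word 8: 'big' -> no
Total matches: 1

1


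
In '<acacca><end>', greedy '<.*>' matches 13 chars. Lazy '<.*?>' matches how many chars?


Greedy '<.*>' tries to match as MUCH as possible.
Lazy '<.*?>' tries to match as LITTLE as possible.

String: '<acacca><end>'
Greedy '<.*>' starts at first '<' and extends to the LAST '>': '<acacca><end>' (13 chars)
Lazy '<.*?>' starts at first '<' and stops at the FIRST '>': '<acacca>' (8 chars)

8


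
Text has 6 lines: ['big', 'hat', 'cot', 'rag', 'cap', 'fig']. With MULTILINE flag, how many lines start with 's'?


With MULTILINE flag, ^ matches the start of each line.
Lines: ['big', 'hat', 'cot', 'rag', 'cap', 'fig']
Checking which lines start with 's':
  Line 1: 'big' -> no
  Line 2: 'hat' -> no
  Line 3: 'cot' -> no
  Line 4: 'rag' -> no
  Line 5: 'cap' -> no
  Line 6: 'fig' -> no
Matching lines: []
Count: 0

0


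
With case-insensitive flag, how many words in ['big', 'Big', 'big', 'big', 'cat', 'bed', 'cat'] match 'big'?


Case-insensitive matching: compare each word's lowercase form to 'big'.
  'big' -> lower='big' -> MATCH
  'Big' -> lower='big' -> MATCH
  'big' -> lower='big' -> MATCH
  'big' -> lower='big' -> MATCH
  'cat' -> lower='cat' -> no
  'bed' -> lower='bed' -> no
  'cat' -> lower='cat' -> no
Matches: ['big', 'Big', 'big', 'big']
Count: 4

4


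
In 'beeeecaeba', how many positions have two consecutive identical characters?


Looking for consecutive identical characters in 'beeeecaeba':
  pos 0-1: 'b' vs 'e' -> different
  pos 1-2: 'e' vs 'e' -> MATCH ('ee')
  pos 2-3: 'e' vs 'e' -> MATCH ('ee')
  pos 3-4: 'e' vs 'e' -> MATCH ('ee')
  pos 4-5: 'e' vs 'c' -> different
  pos 5-6: 'c' vs 'a' -> different
  pos 6-7: 'a' vs 'e' -> different
  pos 7-8: 'e' vs 'b' -> different
  pos 8-9: 'b' vs 'a' -> different
Consecutive identical pairs: ['ee', 'ee', 'ee']
Count: 3

3


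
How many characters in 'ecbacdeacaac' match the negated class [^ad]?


Negated class [^ad] matches any char NOT in {a, d}
Scanning 'ecbacdeacaac':
  pos 0: 'e' -> MATCH
  pos 1: 'c' -> MATCH
  pos 2: 'b' -> MATCH
  pos 3: 'a' -> no (excluded)
  pos 4: 'c' -> MATCH
  pos 5: 'd' -> no (excluded)
  pos 6: 'e' -> MATCH
  pos 7: 'a' -> no (excluded)
  pos 8: 'c' -> MATCH
  pos 9: 'a' -> no (excluded)
  pos 10: 'a' -> no (excluded)
  pos 11: 'c' -> MATCH
Total matches: 7

7


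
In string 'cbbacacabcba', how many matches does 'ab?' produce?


Pattern 'ab?' matches 'a' optionally followed by 'b'.
String: 'cbbacacabcba'
Scanning left to right for 'a' then checking next char:
  Match 1: 'a' (a not followed by b)
  Match 2: 'a' (a not followed by b)
  Match 3: 'ab' (a followed by b)
  Match 4: 'a' (a not followed by b)
Total matches: 4

4


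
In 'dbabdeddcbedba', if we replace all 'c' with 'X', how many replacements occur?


re.sub('c', 'X', text) replaces every occurrence of 'c' with 'X'.
Text: 'dbabdeddcbedba'
Scanning for 'c':
  pos 8: 'c' -> replacement #1
Total replacements: 1

1


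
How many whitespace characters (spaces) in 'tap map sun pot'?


\s matches whitespace characters (spaces, tabs, etc.).
Text: 'tap map sun pot'
This text has 4 words separated by spaces.
Number of spaces = number of words - 1 = 4 - 1 = 3

3


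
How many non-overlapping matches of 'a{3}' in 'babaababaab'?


Pattern 'a{3}' matches exactly 3 consecutive a's (greedy, non-overlapping).
String: 'babaababaab'
Scanning for runs of a's:
  Run at pos 1: 'a' (length 1) -> 0 match(es)
  Run at pos 3: 'aa' (length 2) -> 0 match(es)
  Run at pos 6: 'a' (length 1) -> 0 match(es)
  Run at pos 8: 'aa' (length 2) -> 0 match(es)
Matches found: []
Total: 0

0


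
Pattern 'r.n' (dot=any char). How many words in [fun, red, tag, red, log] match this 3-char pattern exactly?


Pattern 'r.n' means: starts with 'r', any single char, ends with 'n'.
Checking each word (must be exactly 3 chars):
  'fun' (len=3): no
  'red' (len=3): no
  'tag' (len=3): no
  'red' (len=3): no
  'log' (len=3): no
Matching words: []
Total: 0

0


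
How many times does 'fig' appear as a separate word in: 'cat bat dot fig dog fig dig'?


Scanning each word for exact match 'fig':
  Word 1: 'cat' -> no
  Word 2: 'bat' -> no
  Word 3: 'dot' -> no
  Word 4: 'fig' -> MATCH
  Word 5: 'dog' -> no
  Word 6: 'fig' -> MATCH
  Word 7: 'dig' -> no
Total matches: 2

2


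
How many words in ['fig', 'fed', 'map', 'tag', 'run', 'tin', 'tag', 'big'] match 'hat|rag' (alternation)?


Alternation 'hat|rag' matches either 'hat' or 'rag'.
Checking each word:
  'fig' -> no
  'fed' -> no
  'map' -> no
  'tag' -> no
  'run' -> no
  'tin' -> no
  'tag' -> no
  'big' -> no
Matches: []
Count: 0

0


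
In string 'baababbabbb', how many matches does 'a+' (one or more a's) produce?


Pattern 'a+' matches one or more consecutive a's.
String: 'baababbabbb'
Scanning for runs of a:
  Match 1: 'aa' (length 2)
  Match 2: 'a' (length 1)
  Match 3: 'a' (length 1)
Total matches: 3

3


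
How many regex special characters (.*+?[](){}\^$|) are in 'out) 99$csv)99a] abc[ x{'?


Regex special characters are: . * + ? [ ] ( ) { } \ ^ $ |
Scanning 'out) 99$csv)99a] abc[ x{':
  pos 3: ')' -> SPECIAL
  pos 7: '$' -> SPECIAL
  pos 11: ')' -> SPECIAL
  pos 15: ']' -> SPECIAL
  pos 20: '[' -> SPECIAL
  pos 23: '{' -> SPECIAL
Special chars found: [')', '$', ')', ']', '[', '{']
Total: 6

6


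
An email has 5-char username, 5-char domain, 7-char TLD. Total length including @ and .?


An email address has format: username@domain.tld
Username length: 5
'@' character: 1
Domain length: 5
'.' character: 1
TLD length: 7
Total = 5 + 1 + 5 + 1 + 7 = 19

19


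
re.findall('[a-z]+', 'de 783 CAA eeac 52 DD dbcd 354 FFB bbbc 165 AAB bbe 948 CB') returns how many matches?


Pattern '[a-z]+' finds one or more lowercase letters.
Text: 'de 783 CAA eeac 52 DD dbcd 354 FFB bbbc 165 AAB bbe 948 CB'
Scanning for matches:
  Match 1: 'de'
  Match 2: 'eeac'
  Match 3: 'dbcd'
  Match 4: 'bbbc'
  Match 5: 'bbe'
Total matches: 5

5


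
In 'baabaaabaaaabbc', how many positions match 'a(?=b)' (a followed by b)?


Lookahead 'a(?=b)' matches 'a' only when followed by 'b'.
String: 'baabaaabaaaabbc'
Checking each position where char is 'a':
  pos 1: 'a' -> no (next='a')
  pos 2: 'a' -> MATCH (next='b')
  pos 4: 'a' -> no (next='a')
  pos 5: 'a' -> no (next='a')
  pos 6: 'a' -> MATCH (next='b')
  pos 8: 'a' -> no (next='a')
  pos 9: 'a' -> no (next='a')
  pos 10: 'a' -> no (next='a')
  pos 11: 'a' -> MATCH (next='b')
Matching positions: [2, 6, 11]
Count: 3

3


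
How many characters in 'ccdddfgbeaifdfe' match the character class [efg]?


Character class [efg] matches any of: {e, f, g}
Scanning string 'ccdddfgbeaifdfe' character by character:
  pos 0: 'c' -> no
  pos 1: 'c' -> no
  pos 2: 'd' -> no
  pos 3: 'd' -> no
  pos 4: 'd' -> no
  pos 5: 'f' -> MATCH
  pos 6: 'g' -> MATCH
  pos 7: 'b' -> no
  pos 8: 'e' -> MATCH
  pos 9: 'a' -> no
  pos 10: 'i' -> no
  pos 11: 'f' -> MATCH
  pos 12: 'd' -> no
  pos 13: 'f' -> MATCH
  pos 14: 'e' -> MATCH
Total matches: 6

6


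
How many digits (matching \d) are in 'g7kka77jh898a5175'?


\d matches any digit 0-9.
Scanning 'g7kka77jh898a5175':
  pos 1: '7' -> DIGIT
  pos 5: '7' -> DIGIT
  pos 6: '7' -> DIGIT
  pos 9: '8' -> DIGIT
  pos 10: '9' -> DIGIT
  pos 11: '8' -> DIGIT
  pos 13: '5' -> DIGIT
  pos 14: '1' -> DIGIT
  pos 15: '7' -> DIGIT
  pos 16: '5' -> DIGIT
Digits found: ['7', '7', '7', '8', '9', '8', '5', '1', '7', '5']
Total: 10

10


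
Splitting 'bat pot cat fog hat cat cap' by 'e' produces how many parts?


Splitting by 'e' breaks the string at each occurrence of the separator.
Text: 'bat pot cat fog hat cat cap'
Parts after split:
  Part 1: 'bat pot cat fog hat cat cap'
Total parts: 1

1


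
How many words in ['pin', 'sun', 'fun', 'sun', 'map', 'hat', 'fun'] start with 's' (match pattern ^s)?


Pattern ^s anchors to start of word. Check which words begin with 's':
  'pin' -> no
  'sun' -> MATCH (starts with 's')
  'fun' -> no
  'sun' -> MATCH (starts with 's')
  'map' -> no
  'hat' -> no
  'fun' -> no
Matching words: ['sun', 'sun']
Count: 2

2


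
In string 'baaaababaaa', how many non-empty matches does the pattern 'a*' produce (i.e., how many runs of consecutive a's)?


Pattern 'a*' matches zero or more a's. We want non-empty runs of consecutive a's.
String: 'baaaababaaa'
Walking through the string to find runs of a's:
  Run 1: positions 1-4 -> 'aaaa'
  Run 2: positions 6-6 -> 'a'
  Run 3: positions 8-10 -> 'aaa'
Non-empty runs found: ['aaaa', 'a', 'aaa']
Count: 3

3


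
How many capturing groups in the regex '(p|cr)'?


To count capturing groups, count each '(' that starts a group.
Pattern: '(p|cr)'
Walking through the pattern:
  Position 0: '(' -> group #1
Total capturing groups: 1

1


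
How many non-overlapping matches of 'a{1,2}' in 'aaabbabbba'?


Pattern 'a{1,2}' matches between 1 and 2 consecutive a's (greedy).
String: 'aaabbabbba'
Finding runs of a's and applying greedy matching:
  Run at pos 0: 'aaa' (length 3)
  Run at pos 5: 'a' (length 1)
  Run at pos 9: 'a' (length 1)
Matches: ['aa', 'a', 'a', 'a']
Count: 4

4


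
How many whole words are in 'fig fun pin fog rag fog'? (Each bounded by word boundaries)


Word boundaries (\b) mark the start/end of each word.
Text: 'fig fun pin fog rag fog'
Splitting by whitespace:
  Word 1: 'fig'
  Word 2: 'fun'
  Word 3: 'pin'
  Word 4: 'fog'
  Word 5: 'rag'
  Word 6: 'fog'
Total whole words: 6

6


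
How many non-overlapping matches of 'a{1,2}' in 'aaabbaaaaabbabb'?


Pattern 'a{1,2}' matches between 1 and 2 consecutive a's (greedy).
String: 'aaabbaaaaabbabb'
Finding runs of a's and applying greedy matching:
  Run at pos 0: 'aaa' (length 3)
  Run at pos 5: 'aaaaa' (length 5)
  Run at pos 12: 'a' (length 1)
Matches: ['aa', 'a', 'aa', 'aa', 'a', 'a']
Count: 6

6


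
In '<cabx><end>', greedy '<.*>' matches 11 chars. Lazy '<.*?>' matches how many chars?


Greedy '<.*>' tries to match as MUCH as possible.
Lazy '<.*?>' tries to match as LITTLE as possible.

String: '<cabx><end>'
Greedy '<.*>' starts at first '<' and extends to the LAST '>': '<cabx><end>' (11 chars)
Lazy '<.*?>' starts at first '<' and stops at the FIRST '>': '<cabx>' (6 chars)

6


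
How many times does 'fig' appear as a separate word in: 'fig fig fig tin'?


Scanning each word for exact match 'fig':
  Word 1: 'fig' -> MATCH
  Word 2: 'fig' -> MATCH
  Word 3: 'fig' -> MATCH
  Word 4: 'tin' -> no
Total matches: 3

3


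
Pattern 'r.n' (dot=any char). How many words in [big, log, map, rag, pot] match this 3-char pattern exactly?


Pattern 'r.n' means: starts with 'r', any single char, ends with 'n'.
Checking each word (must be exactly 3 chars):
  'big' (len=3): no
  'log' (len=3): no
  'map' (len=3): no
  'rag' (len=3): no
  'pot' (len=3): no
Matching words: []
Total: 0

0


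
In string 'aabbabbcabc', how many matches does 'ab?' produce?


Pattern 'ab?' matches 'a' optionally followed by 'b'.
String: 'aabbabbcabc'
Scanning left to right for 'a' then checking next char:
  Match 1: 'a' (a not followed by b)
  Match 2: 'ab' (a followed by b)
  Match 3: 'ab' (a followed by b)
  Match 4: 'ab' (a followed by b)
Total matches: 4

4


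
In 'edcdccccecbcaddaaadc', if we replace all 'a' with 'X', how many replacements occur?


re.sub('a', 'X', text) replaces every occurrence of 'a' with 'X'.
Text: 'edcdccccecbcaddaaadc'
Scanning for 'a':
  pos 12: 'a' -> replacement #1
  pos 15: 'a' -> replacement #2
  pos 16: 'a' -> replacement #3
  pos 17: 'a' -> replacement #4
Total replacements: 4

4


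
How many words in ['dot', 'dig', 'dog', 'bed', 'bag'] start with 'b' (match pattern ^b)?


Pattern ^b anchors to start of word. Check which words begin with 'b':
  'dot' -> no
  'dig' -> no
  'dog' -> no
  'bed' -> MATCH (starts with 'b')
  'bag' -> MATCH (starts with 'b')
Matching words: ['bed', 'bag']
Count: 2

2


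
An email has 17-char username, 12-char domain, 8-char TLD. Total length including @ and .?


An email address has format: username@domain.tld
Username length: 17
'@' character: 1
Domain length: 12
'.' character: 1
TLD length: 8
Total = 17 + 1 + 12 + 1 + 8 = 39

39


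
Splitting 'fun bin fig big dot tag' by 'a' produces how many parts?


Splitting by 'a' breaks the string at each occurrence of the separator.
Text: 'fun bin fig big dot tag'
Parts after split:
  Part 1: 'fun bin fig big dot t'
  Part 2: 'g'
Total parts: 2

2


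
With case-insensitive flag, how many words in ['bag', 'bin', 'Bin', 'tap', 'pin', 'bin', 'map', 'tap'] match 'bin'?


Case-insensitive matching: compare each word's lowercase form to 'bin'.
  'bag' -> lower='bag' -> no
  'bin' -> lower='bin' -> MATCH
  'Bin' -> lower='bin' -> MATCH
  'tap' -> lower='tap' -> no
  'pin' -> lower='pin' -> no
  'bin' -> lower='bin' -> MATCH
  'map' -> lower='map' -> no
  'tap' -> lower='tap' -> no
Matches: ['bin', 'Bin', 'bin']
Count: 3

3


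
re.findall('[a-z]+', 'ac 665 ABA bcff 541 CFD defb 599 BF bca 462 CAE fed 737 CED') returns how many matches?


Pattern '[a-z]+' finds one or more lowercase letters.
Text: 'ac 665 ABA bcff 541 CFD defb 599 BF bca 462 CAE fed 737 CED'
Scanning for matches:
  Match 1: 'ac'
  Match 2: 'bcff'
  Match 3: 'defb'
  Match 4: 'bca'
  Match 5: 'fed'
Total matches: 5

5


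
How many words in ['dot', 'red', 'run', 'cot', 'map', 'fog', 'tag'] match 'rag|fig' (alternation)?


Alternation 'rag|fig' matches either 'rag' or 'fig'.
Checking each word:
  'dot' -> no
  'red' -> no
  'run' -> no
  'cot' -> no
  'map' -> no
  'fog' -> no
  'tag' -> no
Matches: []
Count: 0

0


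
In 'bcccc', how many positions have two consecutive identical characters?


Looking for consecutive identical characters in 'bcccc':
  pos 0-1: 'b' vs 'c' -> different
  pos 1-2: 'c' vs 'c' -> MATCH ('cc')
  pos 2-3: 'c' vs 'c' -> MATCH ('cc')
  pos 3-4: 'c' vs 'c' -> MATCH ('cc')
Consecutive identical pairs: ['cc', 'cc', 'cc']
Count: 3

3


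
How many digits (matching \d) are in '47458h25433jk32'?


\d matches any digit 0-9.
Scanning '47458h25433jk32':
  pos 0: '4' -> DIGIT
  pos 1: '7' -> DIGIT
  pos 2: '4' -> DIGIT
  pos 3: '5' -> DIGIT
  pos 4: '8' -> DIGIT
  pos 6: '2' -> DIGIT
  pos 7: '5' -> DIGIT
  pos 8: '4' -> DIGIT
  pos 9: '3' -> DIGIT
  pos 10: '3' -> DIGIT
  pos 13: '3' -> DIGIT
  pos 14: '2' -> DIGIT
Digits found: ['4', '7', '4', '5', '8', '2', '5', '4', '3', '3', '3', '2']
Total: 12

12


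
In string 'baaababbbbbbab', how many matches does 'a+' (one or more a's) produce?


Pattern 'a+' matches one or more consecutive a's.
String: 'baaababbbbbbab'
Scanning for runs of a:
  Match 1: 'aaa' (length 3)
  Match 2: 'a' (length 1)
  Match 3: 'a' (length 1)
Total matches: 3

3


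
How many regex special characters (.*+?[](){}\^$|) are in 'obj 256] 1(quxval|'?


Regex special characters are: . * + ? [ ] ( ) { } \ ^ $ |
Scanning 'obj 256] 1(quxval|':
  pos 7: ']' -> SPECIAL
  pos 10: '(' -> SPECIAL
  pos 17: '|' -> SPECIAL
Special chars found: [']', '(', '|']
Total: 3

3


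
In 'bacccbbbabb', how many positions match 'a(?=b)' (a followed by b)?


Lookahead 'a(?=b)' matches 'a' only when followed by 'b'.
String: 'bacccbbbabb'
Checking each position where char is 'a':
  pos 1: 'a' -> no (next='c')
  pos 8: 'a' -> MATCH (next='b')
Matching positions: [8]
Count: 1

1


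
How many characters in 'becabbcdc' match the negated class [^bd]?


Negated class [^bd] matches any char NOT in {b, d}
Scanning 'becabbcdc':
  pos 0: 'b' -> no (excluded)
  pos 1: 'e' -> MATCH
  pos 2: 'c' -> MATCH
  pos 3: 'a' -> MATCH
  pos 4: 'b' -> no (excluded)
  pos 5: 'b' -> no (excluded)
  pos 6: 'c' -> MATCH
  pos 7: 'd' -> no (excluded)
  pos 8: 'c' -> MATCH
Total matches: 5

5


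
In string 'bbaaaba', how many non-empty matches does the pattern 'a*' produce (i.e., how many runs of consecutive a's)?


Pattern 'a*' matches zero or more a's. We want non-empty runs of consecutive a's.
String: 'bbaaaba'
Walking through the string to find runs of a's:
  Run 1: positions 2-4 -> 'aaa'
  Run 2: positions 6-6 -> 'a'
Non-empty runs found: ['aaa', 'a']
Count: 2

2


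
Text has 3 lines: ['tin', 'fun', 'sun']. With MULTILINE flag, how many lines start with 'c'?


With MULTILINE flag, ^ matches the start of each line.
Lines: ['tin', 'fun', 'sun']
Checking which lines start with 'c':
  Line 1: 'tin' -> no
  Line 2: 'fun' -> no
  Line 3: 'sun' -> no
Matching lines: []
Count: 0

0


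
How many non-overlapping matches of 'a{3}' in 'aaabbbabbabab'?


Pattern 'a{3}' matches exactly 3 consecutive a's (greedy, non-overlapping).
String: 'aaabbbabbabab'
Scanning for runs of a's:
  Run at pos 0: 'aaa' (length 3) -> 1 match(es)
  Run at pos 6: 'a' (length 1) -> 0 match(es)
  Run at pos 9: 'a' (length 1) -> 0 match(es)
  Run at pos 11: 'a' (length 1) -> 0 match(es)
Matches found: ['aaa']
Total: 1

1


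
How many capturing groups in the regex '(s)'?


To count capturing groups, count each '(' that starts a group.
Pattern: '(s)'
Walking through the pattern:
  Position 0: '(' -> group #1
Total capturing groups: 1

1


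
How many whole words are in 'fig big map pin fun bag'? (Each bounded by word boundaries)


Word boundaries (\b) mark the start/end of each word.
Text: 'fig big map pin fun bag'
Splitting by whitespace:
  Word 1: 'fig'
  Word 2: 'big'
  Word 3: 'map'
  Word 4: 'pin'
  Word 5: 'fun'
  Word 6: 'bag'
Total whole words: 6

6


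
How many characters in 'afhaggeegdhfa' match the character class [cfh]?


Character class [cfh] matches any of: {c, f, h}
Scanning string 'afhaggeegdhfa' character by character:
  pos 0: 'a' -> no
  pos 1: 'f' -> MATCH
  pos 2: 'h' -> MATCH
  pos 3: 'a' -> no
  pos 4: 'g' -> no
  pos 5: 'g' -> no
  pos 6: 'e' -> no
  pos 7: 'e' -> no
  pos 8: 'g' -> no
  pos 9: 'd' -> no
  pos 10: 'h' -> MATCH
  pos 11: 'f' -> MATCH
  pos 12: 'a' -> no
Total matches: 4

4


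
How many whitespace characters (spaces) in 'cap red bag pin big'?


\s matches whitespace characters (spaces, tabs, etc.).
Text: 'cap red bag pin big'
This text has 5 words separated by spaces.
Number of spaces = number of words - 1 = 5 - 1 = 4

4


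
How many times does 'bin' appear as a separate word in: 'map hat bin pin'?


Scanning each word for exact match 'bin':
  Word 1: 'map' -> no
  Word 2: 'hat' -> no
  Word 3: 'bin' -> MATCH
  Word 4: 'pin' -> no
Total matches: 1

1


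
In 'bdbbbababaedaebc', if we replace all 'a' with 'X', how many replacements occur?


re.sub('a', 'X', text) replaces every occurrence of 'a' with 'X'.
Text: 'bdbbbababaedaebc'
Scanning for 'a':
  pos 5: 'a' -> replacement #1
  pos 7: 'a' -> replacement #2
  pos 9: 'a' -> replacement #3
  pos 12: 'a' -> replacement #4
Total replacements: 4

4


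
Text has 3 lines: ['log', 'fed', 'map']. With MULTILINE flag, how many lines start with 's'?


With MULTILINE flag, ^ matches the start of each line.
Lines: ['log', 'fed', 'map']
Checking which lines start with 's':
  Line 1: 'log' -> no
  Line 2: 'fed' -> no
  Line 3: 'map' -> no
Matching lines: []
Count: 0

0


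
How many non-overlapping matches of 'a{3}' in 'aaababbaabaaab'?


Pattern 'a{3}' matches exactly 3 consecutive a's (greedy, non-overlapping).
String: 'aaababbaabaaab'
Scanning for runs of a's:
  Run at pos 0: 'aaa' (length 3) -> 1 match(es)
  Run at pos 4: 'a' (length 1) -> 0 match(es)
  Run at pos 7: 'aa' (length 2) -> 0 match(es)
  Run at pos 10: 'aaa' (length 3) -> 1 match(es)
Matches found: ['aaa', 'aaa']
Total: 2

2


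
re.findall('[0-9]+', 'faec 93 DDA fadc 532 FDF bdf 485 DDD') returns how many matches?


Pattern '[0-9]+' finds one or more digits.
Text: 'faec 93 DDA fadc 532 FDF bdf 485 DDD'
Scanning for matches:
  Match 1: '93'
  Match 2: '532'
  Match 3: '485'
Total matches: 3

3


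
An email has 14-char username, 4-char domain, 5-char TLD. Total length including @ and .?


An email address has format: username@domain.tld
Username length: 14
'@' character: 1
Domain length: 4
'.' character: 1
TLD length: 5
Total = 14 + 1 + 4 + 1 + 5 = 25

25


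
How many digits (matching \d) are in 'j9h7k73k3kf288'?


\d matches any digit 0-9.
Scanning 'j9h7k73k3kf288':
  pos 1: '9' -> DIGIT
  pos 3: '7' -> DIGIT
  pos 5: '7' -> DIGIT
  pos 6: '3' -> DIGIT
  pos 8: '3' -> DIGIT
  pos 11: '2' -> DIGIT
  pos 12: '8' -> DIGIT
  pos 13: '8' -> DIGIT
Digits found: ['9', '7', '7', '3', '3', '2', '8', '8']
Total: 8

8


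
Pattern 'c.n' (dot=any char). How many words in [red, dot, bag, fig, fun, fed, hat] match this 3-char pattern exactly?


Pattern 'c.n' means: starts with 'c', any single char, ends with 'n'.
Checking each word (must be exactly 3 chars):
  'red' (len=3): no
  'dot' (len=3): no
  'bag' (len=3): no
  'fig' (len=3): no
  'fun' (len=3): no
  'fed' (len=3): no
  'hat' (len=3): no
Matching words: []
Total: 0

0


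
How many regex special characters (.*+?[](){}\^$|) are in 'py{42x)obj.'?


Regex special characters are: . * + ? [ ] ( ) { } \ ^ $ |
Scanning 'py{42x)obj.':
  pos 2: '{' -> SPECIAL
  pos 6: ')' -> SPECIAL
  pos 10: '.' -> SPECIAL
Special chars found: ['{', ')', '.']
Total: 3

3


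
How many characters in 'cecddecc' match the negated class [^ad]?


Negated class [^ad] matches any char NOT in {a, d}
Scanning 'cecddecc':
  pos 0: 'c' -> MATCH
  pos 1: 'e' -> MATCH
  pos 2: 'c' -> MATCH
  pos 3: 'd' -> no (excluded)
  pos 4: 'd' -> no (excluded)
  pos 5: 'e' -> MATCH
  pos 6: 'c' -> MATCH
  pos 7: 'c' -> MATCH
Total matches: 6

6


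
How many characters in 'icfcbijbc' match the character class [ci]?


Character class [ci] matches any of: {c, i}
Scanning string 'icfcbijbc' character by character:
  pos 0: 'i' -> MATCH
  pos 1: 'c' -> MATCH
  pos 2: 'f' -> no
  pos 3: 'c' -> MATCH
  pos 4: 'b' -> no
  pos 5: 'i' -> MATCH
  pos 6: 'j' -> no
  pos 7: 'b' -> no
  pos 8: 'c' -> MATCH
Total matches: 5

5


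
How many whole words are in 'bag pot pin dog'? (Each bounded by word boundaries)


Word boundaries (\b) mark the start/end of each word.
Text: 'bag pot pin dog'
Splitting by whitespace:
  Word 1: 'bag'
  Word 2: 'pot'
  Word 3: 'pin'
  Word 4: 'dog'
Total whole words: 4

4


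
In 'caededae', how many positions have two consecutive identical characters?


Looking for consecutive identical characters in 'caededae':
  pos 0-1: 'c' vs 'a' -> different
  pos 1-2: 'a' vs 'e' -> different
  pos 2-3: 'e' vs 'd' -> different
  pos 3-4: 'd' vs 'e' -> different
  pos 4-5: 'e' vs 'd' -> different
  pos 5-6: 'd' vs 'a' -> different
  pos 6-7: 'a' vs 'e' -> different
Consecutive identical pairs: []
Count: 0

0


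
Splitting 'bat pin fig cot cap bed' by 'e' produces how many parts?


Splitting by 'e' breaks the string at each occurrence of the separator.
Text: 'bat pin fig cot cap bed'
Parts after split:
  Part 1: 'bat pin fig cot cap b'
  Part 2: 'd'
Total parts: 2

2


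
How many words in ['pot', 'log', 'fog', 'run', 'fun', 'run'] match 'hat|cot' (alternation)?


Alternation 'hat|cot' matches either 'hat' or 'cot'.
Checking each word:
  'pot' -> no
  'log' -> no
  'fog' -> no
  'run' -> no
  'fun' -> no
  'run' -> no
Matches: []
Count: 0

0


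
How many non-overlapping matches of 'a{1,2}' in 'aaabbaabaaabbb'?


Pattern 'a{1,2}' matches between 1 and 2 consecutive a's (greedy).
String: 'aaabbaabaaabbb'
Finding runs of a's and applying greedy matching:
  Run at pos 0: 'aaa' (length 3)
  Run at pos 5: 'aa' (length 2)
  Run at pos 8: 'aaa' (length 3)
Matches: ['aa', 'a', 'aa', 'aa', 'a']
Count: 5

5


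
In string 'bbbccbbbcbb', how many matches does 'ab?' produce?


Pattern 'ab?' matches 'a' optionally followed by 'b'.
String: 'bbbccbbbcbb'
Scanning left to right for 'a' then checking next char:
Total matches: 0

0


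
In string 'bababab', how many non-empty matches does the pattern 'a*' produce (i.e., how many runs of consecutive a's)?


Pattern 'a*' matches zero or more a's. We want non-empty runs of consecutive a's.
String: 'bababab'
Walking through the string to find runs of a's:
  Run 1: positions 1-1 -> 'a'
  Run 2: positions 3-3 -> 'a'
  Run 3: positions 5-5 -> 'a'
Non-empty runs found: ['a', 'a', 'a']
Count: 3

3


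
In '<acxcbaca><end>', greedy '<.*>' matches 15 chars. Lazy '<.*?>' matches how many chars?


Greedy '<.*>' tries to match as MUCH as possible.
Lazy '<.*?>' tries to match as LITTLE as possible.

String: '<acxcbaca><end>'
Greedy '<.*>' starts at first '<' and extends to the LAST '>': '<acxcbaca><end>' (15 chars)
Lazy '<.*?>' starts at first '<' and stops at the FIRST '>': '<acxcbaca>' (10 chars)

10


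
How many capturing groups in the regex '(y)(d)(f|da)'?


To count capturing groups, count each '(' that starts a group.
Pattern: '(y)(d)(f|da)'
Walking through the pattern:
  Position 0: '(' -> group #1
  Position 3: '(' -> group #2
  Position 6: '(' -> group #3
Total capturing groups: 3

3


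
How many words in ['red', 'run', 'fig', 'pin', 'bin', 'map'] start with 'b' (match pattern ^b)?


Pattern ^b anchors to start of word. Check which words begin with 'b':
  'red' -> no
  'run' -> no
  'fig' -> no
  'pin' -> no
  'bin' -> MATCH (starts with 'b')
  'map' -> no
Matching words: ['bin']
Count: 1

1


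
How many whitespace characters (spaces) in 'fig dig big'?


\s matches whitespace characters (spaces, tabs, etc.).
Text: 'fig dig big'
This text has 3 words separated by spaces.
Number of spaces = number of words - 1 = 3 - 1 = 2

2


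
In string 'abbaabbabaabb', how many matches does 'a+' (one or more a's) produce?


Pattern 'a+' matches one or more consecutive a's.
String: 'abbaabbabaabb'
Scanning for runs of a:
  Match 1: 'a' (length 1)
  Match 2: 'aa' (length 2)
  Match 3: 'a' (length 1)
  Match 4: 'aa' (length 2)
Total matches: 4

4


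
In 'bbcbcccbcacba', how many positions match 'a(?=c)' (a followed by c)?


Lookahead 'a(?=c)' matches 'a' only when followed by 'c'.
String: 'bbcbcccbcacba'
Checking each position where char is 'a':
  pos 9: 'a' -> MATCH (next='c')
Matching positions: [9]
Count: 1

1


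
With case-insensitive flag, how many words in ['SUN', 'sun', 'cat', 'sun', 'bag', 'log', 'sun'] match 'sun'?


Case-insensitive matching: compare each word's lowercase form to 'sun'.
  'SUN' -> lower='sun' -> MATCH
  'sun' -> lower='sun' -> MATCH
  'cat' -> lower='cat' -> no
  'sun' -> lower='sun' -> MATCH
  'bag' -> lower='bag' -> no
  'log' -> lower='log' -> no
  'sun' -> lower='sun' -> MATCH
Matches: ['SUN', 'sun', 'sun', 'sun']
Count: 4

4


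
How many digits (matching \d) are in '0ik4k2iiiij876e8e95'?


\d matches any digit 0-9.
Scanning '0ik4k2iiiij876e8e95':
  pos 0: '0' -> DIGIT
  pos 3: '4' -> DIGIT
  pos 5: '2' -> DIGIT
  pos 11: '8' -> DIGIT
  pos 12: '7' -> DIGIT
  pos 13: '6' -> DIGIT
  pos 15: '8' -> DIGIT
  pos 17: '9' -> DIGIT
  pos 18: '5' -> DIGIT
Digits found: ['0', '4', '2', '8', '7', '6', '8', '9', '5']
Total: 9

9


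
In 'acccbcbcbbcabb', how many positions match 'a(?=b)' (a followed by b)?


Lookahead 'a(?=b)' matches 'a' only when followed by 'b'.
String: 'acccbcbcbbcabb'
Checking each position where char is 'a':
  pos 0: 'a' -> no (next='c')
  pos 11: 'a' -> MATCH (next='b')
Matching positions: [11]
Count: 1

1


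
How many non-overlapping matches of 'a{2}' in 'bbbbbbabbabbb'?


Pattern 'a{2}' matches exactly 2 consecutive a's (greedy, non-overlapping).
String: 'bbbbbbabbabbb'
Scanning for runs of a's:
  Run at pos 6: 'a' (length 1) -> 0 match(es)
  Run at pos 9: 'a' (length 1) -> 0 match(es)
Matches found: []
Total: 0

0


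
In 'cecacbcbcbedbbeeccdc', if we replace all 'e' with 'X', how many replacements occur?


re.sub('e', 'X', text) replaces every occurrence of 'e' with 'X'.
Text: 'cecacbcbcbedbbeeccdc'
Scanning for 'e':
  pos 1: 'e' -> replacement #1
  pos 10: 'e' -> replacement #2
  pos 14: 'e' -> replacement #3
  pos 15: 'e' -> replacement #4
Total replacements: 4

4


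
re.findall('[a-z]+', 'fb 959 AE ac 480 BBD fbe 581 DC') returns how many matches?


Pattern '[a-z]+' finds one or more lowercase letters.
Text: 'fb 959 AE ac 480 BBD fbe 581 DC'
Scanning for matches:
  Match 1: 'fb'
  Match 2: 'ac'
  Match 3: 'fbe'
Total matches: 3

3


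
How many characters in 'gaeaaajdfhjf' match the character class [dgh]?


Character class [dgh] matches any of: {d, g, h}
Scanning string 'gaeaaajdfhjf' character by character:
  pos 0: 'g' -> MATCH
  pos 1: 'a' -> no
  pos 2: 'e' -> no
  pos 3: 'a' -> no
  pos 4: 'a' -> no
  pos 5: 'a' -> no
  pos 6: 'j' -> no
  pos 7: 'd' -> MATCH
  pos 8: 'f' -> no
  pos 9: 'h' -> MATCH
  pos 10: 'j' -> no
  pos 11: 'f' -> no
Total matches: 3

3


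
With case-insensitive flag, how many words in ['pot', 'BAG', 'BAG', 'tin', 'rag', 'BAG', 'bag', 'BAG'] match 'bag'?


Case-insensitive matching: compare each word's lowercase form to 'bag'.
  'pot' -> lower='pot' -> no
  'BAG' -> lower='bag' -> MATCH
  'BAG' -> lower='bag' -> MATCH
  'tin' -> lower='tin' -> no
  'rag' -> lower='rag' -> no
  'BAG' -> lower='bag' -> MATCH
  'bag' -> lower='bag' -> MATCH
  'BAG' -> lower='bag' -> MATCH
Matches: ['BAG', 'BAG', 'BAG', 'bag', 'BAG']
Count: 5

5


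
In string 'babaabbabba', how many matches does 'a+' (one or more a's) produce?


Pattern 'a+' matches one or more consecutive a's.
String: 'babaabbabba'
Scanning for runs of a:
  Match 1: 'a' (length 1)
  Match 2: 'aa' (length 2)
  Match 3: 'a' (length 1)
  Match 4: 'a' (length 1)
Total matches: 4

4


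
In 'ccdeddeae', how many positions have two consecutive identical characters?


Looking for consecutive identical characters in 'ccdeddeae':
  pos 0-1: 'c' vs 'c' -> MATCH ('cc')
  pos 1-2: 'c' vs 'd' -> different
  pos 2-3: 'd' vs 'e' -> different
  pos 3-4: 'e' vs 'd' -> different
  pos 4-5: 'd' vs 'd' -> MATCH ('dd')
  pos 5-6: 'd' vs 'e' -> different
  pos 6-7: 'e' vs 'a' -> different
  pos 7-8: 'a' vs 'e' -> different
Consecutive identical pairs: ['cc', 'dd']
Count: 2

2
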